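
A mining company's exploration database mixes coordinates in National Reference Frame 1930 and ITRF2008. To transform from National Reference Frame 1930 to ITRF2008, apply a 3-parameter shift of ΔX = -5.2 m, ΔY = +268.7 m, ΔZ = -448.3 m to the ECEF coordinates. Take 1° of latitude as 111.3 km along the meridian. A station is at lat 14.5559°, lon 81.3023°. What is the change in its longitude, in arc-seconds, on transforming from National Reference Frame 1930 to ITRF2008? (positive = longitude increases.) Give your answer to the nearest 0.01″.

sin φ = 0.251324, cos φ = 0.967903, sin λ = 0.988500, cos λ = 0.151221.
East component: ΔE = −sin λ·ΔX + cos λ·ΔY = −(0.988500)(-5.2) + (0.151221)(268.7) = 45.77 m.
1° of latitude spans 111300 m; at latitude φ, 1° of longitude spans that × cos φ = 107727.6 m, so Δλ = 45.77 / 107727.6 × 3600 = 1.530″.

Δλ = 1.53″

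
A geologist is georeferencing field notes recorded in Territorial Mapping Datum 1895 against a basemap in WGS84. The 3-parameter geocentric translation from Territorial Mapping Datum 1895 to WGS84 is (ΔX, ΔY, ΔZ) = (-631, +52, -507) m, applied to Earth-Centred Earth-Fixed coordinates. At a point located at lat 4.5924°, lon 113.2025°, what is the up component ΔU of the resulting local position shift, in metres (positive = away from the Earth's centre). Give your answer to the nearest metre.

ΔU = 255 m

The local up (radial) axis is (cos φ cos λ, cos φ sin λ, sin φ), giving ΔU = 247.805 + 47.641 − 40.594 = 254.85 m.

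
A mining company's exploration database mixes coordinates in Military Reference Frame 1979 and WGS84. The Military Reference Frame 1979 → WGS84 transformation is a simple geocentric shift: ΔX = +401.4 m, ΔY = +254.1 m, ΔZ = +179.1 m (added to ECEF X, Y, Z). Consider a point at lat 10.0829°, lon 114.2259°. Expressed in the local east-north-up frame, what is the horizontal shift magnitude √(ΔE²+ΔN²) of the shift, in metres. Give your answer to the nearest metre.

498 m

The local east axis at (φ, λ) is (−sin λ, cos λ, 0), so ΔE = −sin(114.2259°)·401.4 + cos(114.2259°)·254.1 = -470.32 m.
The local north axis is (−sin φ cos λ, −sin φ sin λ, cos φ), giving ΔN = 28.836 − 40.568 + 176.334 = 164.60 m.
Horizontal magnitude = √(ΔE² + ΔN²) = √((-470.32)² + 164.60²) = 498.29 m.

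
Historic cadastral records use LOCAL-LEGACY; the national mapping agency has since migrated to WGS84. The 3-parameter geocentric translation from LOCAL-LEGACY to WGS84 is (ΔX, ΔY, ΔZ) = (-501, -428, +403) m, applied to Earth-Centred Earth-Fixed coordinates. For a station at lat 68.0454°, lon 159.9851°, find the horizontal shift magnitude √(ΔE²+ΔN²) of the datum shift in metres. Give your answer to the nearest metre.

At φ = 68.0454°, λ = 159.9851°: sin φ = 0.927480, cos φ = 0.373872, sin λ = 0.342265, cos λ = -0.939604.
ΔE = −sin λ·ΔX + cos λ·ΔY = −(0.342265)·(-501) + (-0.939604)·(-428) = 573.62 m.
ΔN = −sin φ cos λ·ΔX − sin φ sin λ·ΔY + cos φ·ΔZ = −(0.927480)(-0.939604)(-501) − (0.927480)(0.342265)(-428) + (0.373872)(403) = -150.07 m.
Horizontal magnitude = √(ΔE² + ΔN²) = √(573.62² + (-150.07)²) = 592.93 m.

593 m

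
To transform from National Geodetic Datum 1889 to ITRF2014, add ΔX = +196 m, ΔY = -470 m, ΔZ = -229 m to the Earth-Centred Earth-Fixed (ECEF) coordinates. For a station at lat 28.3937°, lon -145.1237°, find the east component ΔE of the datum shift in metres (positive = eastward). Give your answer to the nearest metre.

At φ = 28.3937°, λ = -145.1237°: sin φ = 0.475527, cos φ = 0.879701, sin λ = -0.571807, cos λ = -0.820388.
ΔE = −sin λ·ΔX + cos λ·ΔY = −(-0.571807)·(196) + (-0.820388)·(-470) = 497.66 m.

ΔE = 498 m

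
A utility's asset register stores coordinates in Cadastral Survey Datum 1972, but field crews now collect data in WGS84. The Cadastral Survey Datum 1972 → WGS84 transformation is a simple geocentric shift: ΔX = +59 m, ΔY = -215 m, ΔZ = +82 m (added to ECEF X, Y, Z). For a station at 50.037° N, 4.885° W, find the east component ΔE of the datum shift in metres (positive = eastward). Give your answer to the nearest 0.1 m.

At φ = 50.037°, λ = -4.885°: sin φ = 0.766459, cos φ = 0.642293, sin λ = -0.085156, cos λ = 0.996368.
ΔE = −sin λ·ΔX + cos λ·ΔY = −(-0.085156)·(59) + (0.996368)·(-215) = -209.19 m.

ΔE = -209.2 m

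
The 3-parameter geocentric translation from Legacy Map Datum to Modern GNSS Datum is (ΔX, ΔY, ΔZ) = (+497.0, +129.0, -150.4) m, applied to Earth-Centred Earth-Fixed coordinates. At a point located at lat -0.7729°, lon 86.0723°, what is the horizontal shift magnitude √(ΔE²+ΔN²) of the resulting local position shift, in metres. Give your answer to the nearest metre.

The local east axis at (φ, λ) is (−sin λ, cos λ, 0), so ΔE = −sin(86.0723°)·497.0 + cos(86.0723°)·129.0 = -487.00 m.
The local north axis is (−sin φ cos λ, −sin φ sin λ, cos φ), giving ΔN = 0.459 + 1.736 − 150.386 = -148.19 m.
Horizontal magnitude = √(ΔE² + ΔN²) = √((-487.00)² + (-148.19)²) = 509.04 m.

509 m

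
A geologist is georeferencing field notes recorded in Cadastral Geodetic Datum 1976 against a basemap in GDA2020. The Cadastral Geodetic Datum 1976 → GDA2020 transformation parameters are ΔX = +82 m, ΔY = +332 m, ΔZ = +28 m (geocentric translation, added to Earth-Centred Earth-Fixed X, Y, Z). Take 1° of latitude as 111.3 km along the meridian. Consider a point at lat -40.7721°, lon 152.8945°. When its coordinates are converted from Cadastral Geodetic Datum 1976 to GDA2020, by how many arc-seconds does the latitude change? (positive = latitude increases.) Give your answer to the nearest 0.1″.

Δφ = 2.3″

sin φ = -0.653052, cos φ = 0.757313, sin λ = 0.455630, cos λ = -0.890169.
North component: ΔN = −sin φ cos λ·ΔX − sin φ sin λ·ΔY + cos φ·ΔZ = −(-0.653052)(-0.890169)(82) − (-0.653052)(0.455630)(332) + (0.757313)(28) = 72.32 m.
1° of latitude spans 111300 m, so Δφ = 72.32 / 111300 × 3600 = 2.339″.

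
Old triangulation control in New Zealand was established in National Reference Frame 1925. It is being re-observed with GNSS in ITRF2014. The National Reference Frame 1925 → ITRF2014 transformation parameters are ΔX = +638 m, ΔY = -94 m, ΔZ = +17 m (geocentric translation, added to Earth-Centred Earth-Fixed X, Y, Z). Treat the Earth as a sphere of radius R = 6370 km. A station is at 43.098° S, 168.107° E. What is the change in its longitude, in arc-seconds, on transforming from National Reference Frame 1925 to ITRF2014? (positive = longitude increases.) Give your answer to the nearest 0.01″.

sin φ = -0.683248, cos φ = 0.730186, sin λ = 0.206085, cos λ = -0.978534.
East component: ΔE = −sin λ·ΔX + cos λ·ΔY = −(0.206085)(638) + (-0.978534)(-94) = -39.50 m.
1° of latitude spans πR/180 = 111177 m; at latitude φ, 1° of longitude spans that × cos φ = 81180.2 m, so Δλ = -39.50 / 81180.2 × 3600 = -1.752″.

Δλ = -1.75″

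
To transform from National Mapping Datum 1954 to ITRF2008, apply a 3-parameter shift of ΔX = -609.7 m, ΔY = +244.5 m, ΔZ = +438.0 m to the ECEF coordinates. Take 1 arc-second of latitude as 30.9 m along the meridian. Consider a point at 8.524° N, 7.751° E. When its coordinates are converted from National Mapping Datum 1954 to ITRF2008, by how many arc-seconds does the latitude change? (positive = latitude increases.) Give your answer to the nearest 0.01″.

sin φ = 0.148224, cos φ = 0.988954, sin λ = 0.134868, cos λ = 0.990864.
North component: ΔN = −sin φ cos λ·ΔX − sin φ sin λ·ΔY + cos φ·ΔZ = −(0.148224)(0.990864)(-609.7) − (0.148224)(0.134868)(244.5) + (0.988954)(438.0) = 517.82 m.
1° of latitude spans 3600 × 30.90 = 111240 m, so Δφ = 517.82 / 111240 × 3600 = 16.758″.

Δφ = 16.76″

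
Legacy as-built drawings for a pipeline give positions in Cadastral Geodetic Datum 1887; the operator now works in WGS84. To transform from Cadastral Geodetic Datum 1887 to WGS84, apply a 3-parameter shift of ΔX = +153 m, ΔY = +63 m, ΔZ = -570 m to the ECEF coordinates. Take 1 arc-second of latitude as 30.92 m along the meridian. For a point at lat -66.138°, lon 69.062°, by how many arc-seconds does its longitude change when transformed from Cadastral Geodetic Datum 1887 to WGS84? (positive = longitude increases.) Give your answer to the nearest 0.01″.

sin φ = -0.914522, cos φ = 0.404535, sin λ = 0.933968, cos λ = 0.357358.
East component: ΔE = −sin λ·ΔX + cos λ·ΔY = −(0.933968)(153) + (0.357358)(63) = -120.38 m.
1° of latitude spans 3600 × 30.92 = 111312 m; at latitude φ, 1° of longitude spans that × cos φ = 45029.6 m, so Δλ = -120.38 / 45029.6 × 3600 = -9.624″.

Δλ = -9.62″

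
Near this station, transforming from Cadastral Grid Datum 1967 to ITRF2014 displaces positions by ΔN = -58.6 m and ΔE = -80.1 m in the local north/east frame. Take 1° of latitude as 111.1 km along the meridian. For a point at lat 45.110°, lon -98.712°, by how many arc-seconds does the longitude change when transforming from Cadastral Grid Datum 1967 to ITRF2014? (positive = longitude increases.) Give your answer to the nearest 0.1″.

At latitude 45.110°, cos φ = 0.705748.
1° of longitude at this latitude = 111.1 × cos φ = 78.41 km, so Δλ = -80.1 / 78408.6 = -0.0010216° = -3.678″.

Δλ = -3.7″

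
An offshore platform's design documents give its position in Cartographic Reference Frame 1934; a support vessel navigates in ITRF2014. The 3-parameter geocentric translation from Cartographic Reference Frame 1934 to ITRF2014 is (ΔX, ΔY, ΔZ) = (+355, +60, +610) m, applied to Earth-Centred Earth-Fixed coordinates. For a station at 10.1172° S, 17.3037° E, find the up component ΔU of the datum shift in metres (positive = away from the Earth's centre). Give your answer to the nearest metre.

At φ = -10.1172°, λ = 17.3037°: sin φ = -0.175662, cos φ = 0.984450, sin λ = 0.297437, cos λ = 0.954742.
ΔU = cos φ cos λ·ΔX + cos φ sin λ·ΔY + sin φ·ΔZ = (0.984450)(0.954742)(355) + (0.984450)(0.297437)(60) + (-0.175662)(610) = 244.08 m.

ΔU = 244 m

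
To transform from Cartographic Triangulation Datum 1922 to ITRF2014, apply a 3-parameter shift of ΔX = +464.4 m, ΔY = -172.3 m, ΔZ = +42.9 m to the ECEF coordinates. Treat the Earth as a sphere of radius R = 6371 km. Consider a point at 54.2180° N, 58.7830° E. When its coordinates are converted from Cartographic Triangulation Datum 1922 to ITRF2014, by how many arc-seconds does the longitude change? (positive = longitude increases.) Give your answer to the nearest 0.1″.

Δλ = -26.9″

sin φ = 0.811248, cos φ = 0.584703, sin λ = 0.855211, cos λ = 0.518281.
East component: ΔE = −sin λ·ΔX + cos λ·ΔY = −(0.855211)(464.4) + (0.518281)(-172.3) = -486.46 m.
1° of latitude spans πR/180 = 111195 m; at latitude φ, 1° of longitude spans that × cos φ = 65016.0 m, so Δλ = -486.46 / 65016.0 × 3600 = -26.936″.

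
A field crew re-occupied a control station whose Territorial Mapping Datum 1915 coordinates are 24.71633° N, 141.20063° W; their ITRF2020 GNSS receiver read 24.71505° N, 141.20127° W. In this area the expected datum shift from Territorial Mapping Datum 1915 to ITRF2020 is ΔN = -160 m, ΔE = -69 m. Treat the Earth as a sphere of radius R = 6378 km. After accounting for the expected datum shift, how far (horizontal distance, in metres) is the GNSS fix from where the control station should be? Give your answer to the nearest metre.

18 m

Observed coordinate differences: Δφ = -0.00128°, Δλ = -0.00064°.
Converting to metres (1° lat = 111317 m, cos φ = 0.908389): observed ΔN = -142.5 m, observed ΔE = -64.7 m.
Subtracting the expected shift leaves a residual of -142.5 − (-160) = 17.5 m north and -64.7 − (-69) = 4.3 m east.
Residual distance = √(17.5² + 4.3²) = 18.0 m.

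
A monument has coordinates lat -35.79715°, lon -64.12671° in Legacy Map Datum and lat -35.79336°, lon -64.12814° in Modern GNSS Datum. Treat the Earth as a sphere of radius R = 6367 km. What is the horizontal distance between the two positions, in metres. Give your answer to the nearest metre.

Δφ = -35.79336° − -35.79715° = +0.00379°; Δλ = -64.12814° − -64.12671° = -0.00143°.
1° along a meridian = πR/180 = 111125 m.
ΔN = Δφ × 111125 = 421.2 m; ΔE = Δλ × 111125 × cos(-35.79715°) = -0.00143 × 111125 × 0.811093 = -128.9 m.
Distance = √(ΔE² + ΔN²) = √((-128.9)² + 421.2²) = 440.4 m.

440 m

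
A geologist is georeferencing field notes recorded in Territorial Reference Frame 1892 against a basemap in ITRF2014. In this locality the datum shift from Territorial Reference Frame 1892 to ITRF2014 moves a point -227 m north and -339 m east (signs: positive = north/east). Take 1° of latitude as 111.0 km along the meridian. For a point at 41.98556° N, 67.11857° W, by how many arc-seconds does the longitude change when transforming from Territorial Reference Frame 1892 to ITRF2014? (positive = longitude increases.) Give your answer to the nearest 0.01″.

Δλ = -14.79″

At latitude 41.98556°, cos φ = 0.743313.
1° of longitude at this latitude = 111.0 × cos φ = 82.51 km, so Δλ = -339.0 / 82507.8 = -0.0041087° = -14.791″.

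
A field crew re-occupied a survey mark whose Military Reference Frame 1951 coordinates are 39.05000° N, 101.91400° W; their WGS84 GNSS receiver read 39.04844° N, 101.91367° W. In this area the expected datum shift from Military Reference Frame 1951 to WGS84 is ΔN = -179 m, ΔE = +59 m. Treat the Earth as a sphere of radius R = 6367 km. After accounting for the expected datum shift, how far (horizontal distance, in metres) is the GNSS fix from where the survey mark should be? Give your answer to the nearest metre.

Observed coordinate differences: Δφ = -0.00156°, Δλ = +0.00033°.
Converting to metres (1° lat = 111125 m, cos φ = 0.776596): observed ΔN = -173.4 m, observed ΔE = 28.5 m.
Subtracting the expected shift leaves a residual of -173.4 − (-179) = 5.6 m north and 28.5 − (59) = -30.5 m east.
Residual distance = √(5.6² + (-30.5)²) = 31.0 m.

31 m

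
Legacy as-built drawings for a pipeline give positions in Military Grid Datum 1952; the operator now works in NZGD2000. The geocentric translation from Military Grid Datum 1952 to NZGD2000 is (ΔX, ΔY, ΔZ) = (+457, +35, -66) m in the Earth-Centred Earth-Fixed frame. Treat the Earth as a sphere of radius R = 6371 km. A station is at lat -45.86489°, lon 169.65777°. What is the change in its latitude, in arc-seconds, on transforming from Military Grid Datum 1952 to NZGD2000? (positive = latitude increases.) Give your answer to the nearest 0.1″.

sin φ = -0.717700, cos φ = 0.696353, sin λ = 0.179527, cos λ = -0.983753.
North component: ΔN = −sin φ cos λ·ΔX − sin φ sin λ·ΔY + cos φ·ΔZ = −(-0.717700)(-0.983753)(457) − (-0.717700)(0.179527)(35) + (0.696353)(-66) = -364.11 m.
1° of latitude spans πR/180 = 111195 m, so Δφ = -364.11 / 111195 × 3600 = -11.788″.

Δφ = -11.8″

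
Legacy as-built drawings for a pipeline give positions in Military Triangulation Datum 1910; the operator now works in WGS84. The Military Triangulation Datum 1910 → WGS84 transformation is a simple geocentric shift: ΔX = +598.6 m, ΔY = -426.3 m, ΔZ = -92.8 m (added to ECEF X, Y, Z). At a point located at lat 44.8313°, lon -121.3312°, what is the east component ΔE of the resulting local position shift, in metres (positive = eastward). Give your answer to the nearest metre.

ΔE = 733 m

The local east axis at (φ, λ) is (−sin λ, cos λ, 0), so ΔE = −sin(-121.3312°)·598.6 + cos(-121.3312°)·(-426.3) = 732.98 m.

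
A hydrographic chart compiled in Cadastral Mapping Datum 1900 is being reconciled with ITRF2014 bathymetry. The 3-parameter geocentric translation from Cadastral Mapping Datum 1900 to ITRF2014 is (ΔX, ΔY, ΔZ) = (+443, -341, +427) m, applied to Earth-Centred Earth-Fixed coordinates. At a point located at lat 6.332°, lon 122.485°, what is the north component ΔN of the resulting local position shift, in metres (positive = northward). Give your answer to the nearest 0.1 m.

ΔN = 482.4 m

The local north axis is (−sin φ cos λ, −sin φ sin λ, cos φ), giving ΔN = 26.241 + 31.724 + 424.395 = 482.36 m.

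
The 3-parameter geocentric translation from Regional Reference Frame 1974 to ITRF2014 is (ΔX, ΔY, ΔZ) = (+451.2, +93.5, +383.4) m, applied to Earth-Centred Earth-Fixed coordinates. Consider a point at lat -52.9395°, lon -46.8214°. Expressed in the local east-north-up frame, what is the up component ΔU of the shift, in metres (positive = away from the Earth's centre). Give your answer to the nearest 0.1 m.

ΔU = -161.0 m

The local up (radial) axis is (cos φ cos λ, cos φ sin λ, sin φ), giving ΔU = 186.068 − 41.091 − 305.953 = -160.98 m.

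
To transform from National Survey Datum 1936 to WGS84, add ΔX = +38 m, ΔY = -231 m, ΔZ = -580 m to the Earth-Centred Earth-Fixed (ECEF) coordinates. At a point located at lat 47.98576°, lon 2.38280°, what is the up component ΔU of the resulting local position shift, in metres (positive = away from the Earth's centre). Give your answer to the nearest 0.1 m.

ΔU = -411.9 m

At φ = 47.98576°, λ = 2.38280°: sin φ = 0.742979, cos φ = 0.669315, sin λ = 0.041576, cos λ = 0.999135.
ΔU = cos φ cos λ·ΔX + cos φ sin λ·ΔY + sin φ·ΔZ = (0.669315)(0.999135)(38) + (0.669315)(0.041576)(-231) + (0.742979)(-580) = -411.94 m.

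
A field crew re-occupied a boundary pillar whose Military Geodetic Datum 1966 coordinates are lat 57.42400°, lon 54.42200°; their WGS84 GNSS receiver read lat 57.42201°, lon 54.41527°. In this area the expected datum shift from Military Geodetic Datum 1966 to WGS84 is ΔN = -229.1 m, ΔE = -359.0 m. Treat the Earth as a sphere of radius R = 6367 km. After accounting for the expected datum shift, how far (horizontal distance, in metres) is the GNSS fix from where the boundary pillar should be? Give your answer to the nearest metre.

44 m

Observed coordinate differences: Δφ = -0.00199°, Δλ = -0.00673°.
Converting to metres (1° lat = 111125 m, cos φ = 0.538418): observed ΔN = -221.1 m, observed ΔE = -402.7 m.
Subtracting the expected shift leaves a residual of -221.1 − (-229.1) = 8.0 m north and -402.7 − (-359.0) = -43.7 m east.
Residual distance = √(8.0² + (-43.7)²) = 44.4 m.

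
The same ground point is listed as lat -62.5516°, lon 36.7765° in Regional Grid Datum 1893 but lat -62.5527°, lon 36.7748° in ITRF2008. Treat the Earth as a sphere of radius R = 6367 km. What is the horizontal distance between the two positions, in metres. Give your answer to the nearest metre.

Δφ = -62.5527° − -62.5516° = -0.0011°; Δλ = 36.7748° − 36.7765° = -0.0017°.
1° along a meridian = πR/180 = 111125 m.
ΔN = Δφ × 111125 = -122.2 m; ΔE = Δλ × 111125 × cos(-62.5516°) = -0.0017 × 111125 × 0.460950 = -87.1 m.
Distance = √(ΔE² + ΔN²) = √((-87.1)² + (-122.2)²) = 150.1 m.

150 m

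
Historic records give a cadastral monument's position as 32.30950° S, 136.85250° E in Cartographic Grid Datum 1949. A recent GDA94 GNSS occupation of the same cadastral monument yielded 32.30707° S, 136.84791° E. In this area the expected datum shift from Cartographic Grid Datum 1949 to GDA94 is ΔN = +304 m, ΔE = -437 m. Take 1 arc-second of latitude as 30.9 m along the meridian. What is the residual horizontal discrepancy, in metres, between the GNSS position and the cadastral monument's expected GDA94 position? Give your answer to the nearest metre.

34 m

Observed coordinate differences: Δφ = +0.00243°, Δλ = -0.00459°.
Converting to metres (1° lat = 111240 m, cos φ = 0.845173): observed ΔN = 270.3 m, observed ΔE = -431.5 m.
Subtracting the expected shift leaves a residual of 270.3 − (304) = -33.7 m north and -431.5 − (-437) = 5.5 m east.
Residual distance = √((-33.7)² + 5.5²) = 34.1 m.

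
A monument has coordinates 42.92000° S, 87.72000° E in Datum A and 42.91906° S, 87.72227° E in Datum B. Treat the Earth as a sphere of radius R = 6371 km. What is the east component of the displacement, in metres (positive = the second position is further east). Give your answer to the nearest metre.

Δφ = -42.91906° − -42.92000° = +0.00094°; Δλ = 87.72227° − 87.72000° = +0.00227°.
1° along a meridian = πR/180 = 111195 m.
ΔN = Δφ × 111195 = 104.5 m; ΔE = Δλ × 111195 × cos(-42.92000°) = +0.00227 × 111195 × 0.732305 = 184.8 m.

ΔE = 185 m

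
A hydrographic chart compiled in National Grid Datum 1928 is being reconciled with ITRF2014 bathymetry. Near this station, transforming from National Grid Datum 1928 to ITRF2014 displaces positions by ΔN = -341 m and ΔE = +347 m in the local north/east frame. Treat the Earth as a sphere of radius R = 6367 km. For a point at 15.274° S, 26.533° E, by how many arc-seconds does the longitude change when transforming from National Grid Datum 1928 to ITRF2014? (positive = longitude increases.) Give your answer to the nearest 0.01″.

Δλ = 11.65″

At latitude -15.274°, cos φ = 0.964677.
One radian of longitude at latitude φ spans R cos φ, so Δλ = ΔE / (R cos φ) = 347.0 / (6367000 × 0.964677) = 5.6495e-05 rad = 11.653″.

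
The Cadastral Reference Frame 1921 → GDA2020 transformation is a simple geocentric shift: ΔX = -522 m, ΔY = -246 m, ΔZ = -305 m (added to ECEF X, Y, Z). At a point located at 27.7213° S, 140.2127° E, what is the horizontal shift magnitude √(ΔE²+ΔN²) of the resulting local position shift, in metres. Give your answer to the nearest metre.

The local east axis at (φ, λ) is (−sin λ, cos λ, 0), so ΔE = −sin(140.2127°)·(-522) + cos(140.2127°)·(-246) = 523.08 m.
The local north axis is (−sin φ cos λ, −sin φ sin λ, cos φ), giving ΔN = 186.589 − 73.230 − 269.992 = -156.63 m.
Horizontal magnitude = √(ΔE² + ΔN²) = √(523.08² + (-156.63)²) = 546.03 m.

546 m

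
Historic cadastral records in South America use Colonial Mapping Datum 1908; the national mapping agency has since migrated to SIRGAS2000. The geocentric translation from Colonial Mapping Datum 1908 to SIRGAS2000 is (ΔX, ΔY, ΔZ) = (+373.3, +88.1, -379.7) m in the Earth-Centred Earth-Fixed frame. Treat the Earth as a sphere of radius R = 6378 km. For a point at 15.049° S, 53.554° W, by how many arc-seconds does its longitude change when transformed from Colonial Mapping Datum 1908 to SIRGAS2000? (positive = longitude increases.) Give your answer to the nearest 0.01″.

sin φ = -0.259645, cos φ = 0.965704, sin λ = -0.804417, cos λ = 0.594065.
East component: ΔE = −sin λ·ΔX + cos λ·ΔY = −(-0.804417)(373.3) + (0.594065)(88.1) = 352.63 m.
1° of latitude spans πR/180 = 111317 m; at latitude φ, 1° of longitude spans that × cos φ = 107499.4 m, so Δλ = 352.63 / 107499.4 × 3600 = 11.809″.

Δλ = 11.81″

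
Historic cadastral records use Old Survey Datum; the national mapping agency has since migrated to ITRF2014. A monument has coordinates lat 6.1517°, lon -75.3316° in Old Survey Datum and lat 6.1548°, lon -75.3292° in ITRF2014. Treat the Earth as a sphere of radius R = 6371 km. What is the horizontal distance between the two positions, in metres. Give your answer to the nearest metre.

435 m

Δφ = 6.1548° − 6.1517° = +0.0031°; Δλ = -75.3292° − -75.3316° = +0.0024°.
1° along a meridian = πR/180 = 111195 m.
ΔN = Δφ × 111195 = 344.7 m; ΔE = Δλ × 111195 × cos(6.1517°) = +0.0024 × 111195 × 0.994242 = 265.3 m.
Distance = √(ΔE² + ΔN²) = √(265.3² + 344.7²) = 435.0 m.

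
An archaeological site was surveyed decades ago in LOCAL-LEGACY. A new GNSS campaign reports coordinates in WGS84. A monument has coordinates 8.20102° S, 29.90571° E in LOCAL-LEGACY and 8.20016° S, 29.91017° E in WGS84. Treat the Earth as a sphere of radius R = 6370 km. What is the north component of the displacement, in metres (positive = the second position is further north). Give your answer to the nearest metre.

Δφ = -8.20016° − -8.20102° = +0.00086°; Δλ = 29.91017° − 29.90571° = +0.00446°.
1° along a meridian = πR/180 = 111177 m.
ΔN = Δφ × 111177 = 95.6 m; ΔE = Δλ × 111177 × cos(-8.20102°) = +0.00446 × 111177 × 0.989774 = 490.8 m.

ΔN = 96 m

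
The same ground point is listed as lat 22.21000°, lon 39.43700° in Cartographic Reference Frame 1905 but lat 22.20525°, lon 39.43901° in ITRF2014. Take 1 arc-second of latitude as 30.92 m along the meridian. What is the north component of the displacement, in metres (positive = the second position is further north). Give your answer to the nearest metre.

ΔN = -529 m

Δφ = 22.20525° − 22.21000° = -0.00475°; Δλ = 39.43901° − 39.43700° = +0.00201°.
1° of latitude = 3600 × 30.92 = 111312 m.
ΔN = Δφ × 111312 = -528.7 m; ΔE = Δλ × 111312 × cos(22.21000°) = +0.00201 × 111312 × 0.925805 = 207.1 m.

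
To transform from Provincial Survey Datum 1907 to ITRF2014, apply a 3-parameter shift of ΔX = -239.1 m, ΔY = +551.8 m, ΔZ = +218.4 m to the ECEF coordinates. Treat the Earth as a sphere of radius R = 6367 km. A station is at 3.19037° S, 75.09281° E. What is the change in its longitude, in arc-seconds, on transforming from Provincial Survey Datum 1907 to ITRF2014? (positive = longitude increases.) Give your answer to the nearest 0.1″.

Δλ = 12.1″

sin φ = -0.055654, cos φ = 0.998450, sin λ = 0.966344, cos λ = 0.257254.
East component: ΔE = −sin λ·ΔX + cos λ·ΔY = −(0.966344)(-239.1) + (0.257254)(551.8) = 373.01 m.
1° of latitude spans πR/180 = 111125 m; at latitude φ, 1° of longitude spans that × cos φ = 110952.9 m, so Δλ = 373.01 / 110952.9 × 3600 = 12.103″.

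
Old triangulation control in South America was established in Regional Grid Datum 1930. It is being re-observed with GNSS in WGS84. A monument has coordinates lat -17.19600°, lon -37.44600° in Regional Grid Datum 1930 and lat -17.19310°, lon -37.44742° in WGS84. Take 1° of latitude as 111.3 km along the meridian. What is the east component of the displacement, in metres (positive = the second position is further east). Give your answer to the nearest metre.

ΔE = -151 m

Δφ = -17.19310° − -17.19600° = +0.00290°; Δλ = -37.44742° − -37.44600° = -0.00142°.
ΔN = Δφ × 111300 = 322.8 m; ΔE = Δλ × 111300 × cos(-17.19600°) = -0.00142 × 111300 × 0.955299 = -151.0 m.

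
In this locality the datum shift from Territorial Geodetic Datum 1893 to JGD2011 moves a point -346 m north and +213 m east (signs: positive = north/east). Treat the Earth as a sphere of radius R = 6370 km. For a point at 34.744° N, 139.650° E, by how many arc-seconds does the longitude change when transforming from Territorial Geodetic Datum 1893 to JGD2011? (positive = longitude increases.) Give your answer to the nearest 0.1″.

At latitude 34.744°, cos φ = 0.821707.
One radian of longitude at latitude φ spans R cos φ, so Δλ = ΔE / (R cos φ) = 213.0 / (6370000 × 0.821707) = 4.0693e-05 rad = 8.394″.

Δλ = 8.4″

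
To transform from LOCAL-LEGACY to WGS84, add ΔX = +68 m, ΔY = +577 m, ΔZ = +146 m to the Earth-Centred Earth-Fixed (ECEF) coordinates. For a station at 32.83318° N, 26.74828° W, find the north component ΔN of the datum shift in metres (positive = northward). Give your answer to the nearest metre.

At φ = 32.83318°, λ = -26.74828°: sin φ = 0.542195, cos φ = 0.840253, sin λ = -0.450072, cos λ = 0.892992.
ΔN = −sin φ cos λ·ΔX − sin φ sin λ·ΔY + cos φ·ΔZ = −(0.542195)(0.892992)(68) − (0.542195)(-0.450072)(577) + (0.840253)(146) = 230.56 m.

ΔN = 231 m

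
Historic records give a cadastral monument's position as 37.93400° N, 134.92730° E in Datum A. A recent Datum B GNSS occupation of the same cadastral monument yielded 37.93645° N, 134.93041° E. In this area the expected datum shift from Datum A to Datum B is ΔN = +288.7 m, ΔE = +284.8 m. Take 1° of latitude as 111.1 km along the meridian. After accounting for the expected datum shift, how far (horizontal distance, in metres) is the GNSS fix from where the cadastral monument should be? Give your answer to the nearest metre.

21 m

Observed coordinate differences: Δφ = +0.00245°, Δλ = +0.00311°.
Converting to metres (1° lat = 111100 m, cos φ = 0.788719): observed ΔN = 272.2 m, observed ΔE = 272.5 m.
Subtracting the expected shift leaves a residual of 272.2 − (288.7) = -16.5 m north and 272.5 − (284.8) = -12.3 m east.
Residual distance = √((-16.5)² + (-12.3)²) = 20.6 m.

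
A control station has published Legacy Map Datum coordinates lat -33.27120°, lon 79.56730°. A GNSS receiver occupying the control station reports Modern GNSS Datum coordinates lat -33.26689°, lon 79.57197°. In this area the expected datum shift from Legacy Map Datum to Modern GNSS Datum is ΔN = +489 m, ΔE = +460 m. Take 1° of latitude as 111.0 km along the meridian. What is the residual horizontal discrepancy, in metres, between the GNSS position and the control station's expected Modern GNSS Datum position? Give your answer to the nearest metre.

Observed coordinate differences: Δφ = +0.00431°, Δλ = +0.00467°.
Converting to metres (1° lat = 111000 m, cos φ = 0.836083): observed ΔN = 478.4 m, observed ΔE = 433.4 m.
Subtracting the expected shift leaves a residual of 478.4 − (489) = -10.6 m north and 433.4 − (460) = -26.6 m east.
Residual distance = √((-10.6)² + (-26.6)²) = 28.6 m.

29 m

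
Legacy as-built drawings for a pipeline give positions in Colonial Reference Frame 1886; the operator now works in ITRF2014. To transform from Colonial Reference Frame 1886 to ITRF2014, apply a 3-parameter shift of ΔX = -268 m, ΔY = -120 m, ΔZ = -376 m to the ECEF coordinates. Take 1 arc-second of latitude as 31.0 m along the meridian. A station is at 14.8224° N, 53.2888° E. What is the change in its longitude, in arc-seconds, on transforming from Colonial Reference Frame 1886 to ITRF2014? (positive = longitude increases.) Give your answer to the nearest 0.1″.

Δλ = 4.8″

sin φ = 0.255824, cos φ = 0.966723, sin λ = 0.801659, cos λ = 0.597782.
East component: ΔE = −sin λ·ΔX + cos λ·ΔY = −(0.801659)(-268) + (0.597782)(-120) = 143.11 m.
1° of latitude spans 3600 × 31.00 = 111600 m; at latitude φ, 1° of longitude spans that × cos φ = 107886.3 m, so Δλ = 143.11 / 107886.3 × 3600 = 4.775″.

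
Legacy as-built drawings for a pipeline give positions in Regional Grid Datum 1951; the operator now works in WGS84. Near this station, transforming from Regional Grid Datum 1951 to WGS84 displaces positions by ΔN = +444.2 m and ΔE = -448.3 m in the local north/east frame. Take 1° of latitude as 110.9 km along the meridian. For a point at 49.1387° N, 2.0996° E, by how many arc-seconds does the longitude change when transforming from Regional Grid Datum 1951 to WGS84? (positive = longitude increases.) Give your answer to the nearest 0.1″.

At latitude 49.1387°, cos φ = 0.654230.
1° of longitude at this latitude = 110.9 × cos φ = 72.55 km, so Δλ = -448.3 / 72554.1 = -0.0061788° = -22.244″.

Δλ = -22.2″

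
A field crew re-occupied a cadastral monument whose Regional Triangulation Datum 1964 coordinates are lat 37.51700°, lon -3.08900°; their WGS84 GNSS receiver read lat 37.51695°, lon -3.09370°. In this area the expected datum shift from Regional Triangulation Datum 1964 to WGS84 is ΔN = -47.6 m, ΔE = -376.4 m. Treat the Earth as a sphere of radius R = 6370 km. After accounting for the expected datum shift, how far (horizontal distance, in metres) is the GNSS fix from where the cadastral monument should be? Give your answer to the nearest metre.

57 m

Observed coordinate differences: Δφ = -0.00005°, Δλ = -0.00470°.
Converting to metres (1° lat = 111177 m, cos φ = 0.793173): observed ΔN = -5.6 m, observed ΔE = -414.5 m.
Subtracting the expected shift leaves a residual of -5.6 − (-47.6) = 42.0 m north and -414.5 − (-376.4) = -38.1 m east.
Residual distance = √(42.0² + (-38.1)²) = 56.7 m.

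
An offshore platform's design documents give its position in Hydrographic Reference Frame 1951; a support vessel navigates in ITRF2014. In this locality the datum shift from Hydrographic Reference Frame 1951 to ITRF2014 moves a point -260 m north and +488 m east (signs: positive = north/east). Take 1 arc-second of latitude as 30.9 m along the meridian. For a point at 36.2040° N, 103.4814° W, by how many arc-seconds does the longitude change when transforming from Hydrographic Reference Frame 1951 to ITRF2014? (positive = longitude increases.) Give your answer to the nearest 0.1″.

At latitude 36.2040°, cos φ = 0.806919.
1″ of longitude at this latitude = 30.90 × cos φ = 24.9338 m, so Δλ = 488.0 / 24.9338 = 19.572″.

Δλ = 19.6″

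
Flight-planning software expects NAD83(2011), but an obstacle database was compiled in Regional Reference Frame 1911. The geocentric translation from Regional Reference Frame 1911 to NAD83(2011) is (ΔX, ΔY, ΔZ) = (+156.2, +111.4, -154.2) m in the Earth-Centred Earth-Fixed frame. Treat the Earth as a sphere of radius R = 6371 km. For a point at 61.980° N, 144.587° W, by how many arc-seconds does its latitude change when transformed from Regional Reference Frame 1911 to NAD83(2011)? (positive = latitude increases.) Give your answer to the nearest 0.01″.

sin φ = 0.882784, cos φ = 0.469780, sin λ = -0.579466, cos λ = -0.814996.
North component: ΔN = −sin φ cos λ·ΔX − sin φ sin λ·ΔY + cos φ·ΔZ = −(0.882784)(-0.814996)(156.2) − (0.882784)(-0.579466)(111.4) + (0.469780)(-154.2) = 96.93 m.
1° of latitude spans πR/180 = 111195 m, so Δφ = 96.93 / 111195 × 3600 = 3.138″.

Δφ = 3.14″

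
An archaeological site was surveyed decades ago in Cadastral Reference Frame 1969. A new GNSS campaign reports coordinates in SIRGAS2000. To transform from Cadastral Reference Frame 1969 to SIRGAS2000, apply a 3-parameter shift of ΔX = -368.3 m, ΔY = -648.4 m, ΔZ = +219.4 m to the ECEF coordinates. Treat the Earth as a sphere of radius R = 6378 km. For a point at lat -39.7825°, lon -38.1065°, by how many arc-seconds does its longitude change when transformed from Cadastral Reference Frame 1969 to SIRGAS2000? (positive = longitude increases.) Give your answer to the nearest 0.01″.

Δλ = -31.04″

sin φ = -0.639875, cos φ = 0.768479, sin λ = -0.617125, cos λ = 0.786865.
East component: ΔE = −sin λ·ΔX + cos λ·ΔY = −(-0.617125)(-368.3) + (0.786865)(-648.4) = -737.49 m.
1° of latitude spans πR/180 = 111317 m; at latitude φ, 1° of longitude spans that × cos φ = 85544.9 m, so Δλ = -737.49 / 85544.9 × 3600 = -31.036″.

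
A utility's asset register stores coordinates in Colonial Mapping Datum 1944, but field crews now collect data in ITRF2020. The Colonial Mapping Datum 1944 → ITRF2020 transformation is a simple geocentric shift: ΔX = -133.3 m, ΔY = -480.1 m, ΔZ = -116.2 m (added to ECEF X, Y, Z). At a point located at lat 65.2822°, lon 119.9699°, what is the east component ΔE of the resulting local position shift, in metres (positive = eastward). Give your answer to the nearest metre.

At φ = 65.2822°, λ = 119.9699°: sin φ = 0.908378, cos φ = 0.418149, sin λ = 0.866288, cos λ = -0.499545.
ΔE = −sin λ·ΔX + cos λ·ΔY = −(0.866288)·(-133.3) + (-0.499545)·(-480.1) = 355.31 m.

ΔE = 355 m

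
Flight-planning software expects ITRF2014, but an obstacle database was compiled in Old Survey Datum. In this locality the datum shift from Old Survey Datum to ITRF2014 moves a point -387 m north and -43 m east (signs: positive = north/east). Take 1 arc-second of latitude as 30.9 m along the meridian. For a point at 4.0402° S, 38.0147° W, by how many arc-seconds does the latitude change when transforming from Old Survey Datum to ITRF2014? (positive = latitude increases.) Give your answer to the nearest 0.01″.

Δφ = -12.52″

1″ of latitude = 30.90 m, so Δφ = -387.0 / 30.90 = -12.524″.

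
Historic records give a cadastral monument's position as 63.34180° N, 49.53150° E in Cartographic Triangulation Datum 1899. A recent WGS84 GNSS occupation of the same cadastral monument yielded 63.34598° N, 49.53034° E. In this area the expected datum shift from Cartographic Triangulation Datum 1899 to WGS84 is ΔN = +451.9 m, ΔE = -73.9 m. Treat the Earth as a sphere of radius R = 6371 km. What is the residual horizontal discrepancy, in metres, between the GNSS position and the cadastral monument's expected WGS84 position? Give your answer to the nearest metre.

21 m

Observed coordinate differences: Δφ = +0.00418°, Δλ = -0.00116°.
Converting to metres (1° lat = 111195 m, cos φ = 0.448667): observed ΔN = 464.8 m, observed ΔE = -57.9 m.
Subtracting the expected shift leaves a residual of 464.8 − (451.9) = 12.9 m north and -57.9 − (-73.9) = 16.0 m east.
Residual distance = √(12.9² + 16.0²) = 20.6 m.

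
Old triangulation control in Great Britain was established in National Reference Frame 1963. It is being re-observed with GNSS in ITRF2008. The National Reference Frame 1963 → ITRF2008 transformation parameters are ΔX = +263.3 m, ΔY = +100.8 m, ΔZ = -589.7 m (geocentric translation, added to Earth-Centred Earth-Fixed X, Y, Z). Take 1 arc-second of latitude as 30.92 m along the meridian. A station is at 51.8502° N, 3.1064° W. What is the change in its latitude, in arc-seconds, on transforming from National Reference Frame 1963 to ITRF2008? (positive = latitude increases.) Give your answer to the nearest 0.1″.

Δφ = -18.3″

sin φ = 0.786398, cos φ = 0.617720, sin λ = -0.054190, cos λ = 0.998531.
North component: ΔN = −sin φ cos λ·ΔX − sin φ sin λ·ΔY + cos φ·ΔZ = −(0.786398)(0.998531)(263.3) − (0.786398)(-0.054190)(100.8) + (0.617720)(-589.7) = -566.73 m.
1° of latitude spans 3600 × 30.92 = 111312 m, so Δφ = -566.73 / 111312 × 3600 = -18.329″.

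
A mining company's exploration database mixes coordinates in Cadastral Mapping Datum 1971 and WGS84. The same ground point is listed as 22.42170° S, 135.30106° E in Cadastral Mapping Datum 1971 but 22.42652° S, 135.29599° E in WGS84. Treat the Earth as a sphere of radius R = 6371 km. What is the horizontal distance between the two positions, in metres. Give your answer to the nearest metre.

748 m

Δφ = -22.42652° − -22.42170° = -0.00482°; Δλ = 135.29599° − 135.30106° = -0.00507°.
1° along a meridian = πR/180 = 111195 m.
ΔN = Δφ × 111195 = -536.0 m; ΔE = Δλ × 111195 × cos(-22.42170°) = -0.00507 × 111195 × 0.924402 = -521.1 m.
Distance = √(ΔE² + ΔN²) = √((-521.1)² + (-536.0)²) = 747.6 m.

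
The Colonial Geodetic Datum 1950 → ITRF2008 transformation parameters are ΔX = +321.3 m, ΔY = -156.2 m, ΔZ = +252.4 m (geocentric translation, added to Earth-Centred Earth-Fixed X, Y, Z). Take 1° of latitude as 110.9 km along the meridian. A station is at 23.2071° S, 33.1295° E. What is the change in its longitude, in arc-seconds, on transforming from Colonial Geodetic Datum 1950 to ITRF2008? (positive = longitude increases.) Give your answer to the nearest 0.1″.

Δλ = -10.8″

sin φ = -0.394056, cos φ = 0.919087, sin λ = 0.546533, cos λ = 0.837437.
East component: ΔE = −sin λ·ΔX + cos λ·ΔY = −(0.546533)(321.3) + (0.837437)(-156.2) = -306.41 m.
1° of latitude spans 110900 m; at latitude φ, 1° of longitude spans that × cos φ = 101926.7 m, so Δλ = -306.41 / 101926.7 × 3600 = -10.822″.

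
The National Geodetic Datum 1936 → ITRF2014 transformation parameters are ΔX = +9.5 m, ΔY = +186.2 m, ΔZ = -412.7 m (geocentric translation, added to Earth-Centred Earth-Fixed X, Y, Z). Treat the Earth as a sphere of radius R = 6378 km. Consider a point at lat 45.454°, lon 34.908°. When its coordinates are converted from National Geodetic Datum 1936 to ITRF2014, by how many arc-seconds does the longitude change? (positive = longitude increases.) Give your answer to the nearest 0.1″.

Δλ = 6.8″

sin φ = 0.712687, cos φ = 0.701482, sin λ = 0.572260, cos λ = 0.820072.
East component: ΔE = −sin λ·ΔX + cos λ·ΔY = −(0.572260)(9.5) + (0.820072)(186.2) = 147.26 m.
1° of latitude spans πR/180 = 111317 m; at latitude φ, 1° of longitude spans that × cos φ = 78086.9 m, so Δλ = 147.26 / 78086.9 × 3600 = 6.789″.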